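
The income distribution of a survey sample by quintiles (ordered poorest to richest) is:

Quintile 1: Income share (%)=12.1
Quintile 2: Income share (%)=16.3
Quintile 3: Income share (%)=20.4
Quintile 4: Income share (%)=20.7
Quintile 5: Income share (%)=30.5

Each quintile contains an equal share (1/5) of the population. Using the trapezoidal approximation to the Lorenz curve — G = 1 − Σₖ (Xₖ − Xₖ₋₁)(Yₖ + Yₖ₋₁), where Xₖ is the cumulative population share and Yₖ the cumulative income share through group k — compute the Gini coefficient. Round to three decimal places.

0.165

Cumulative income shares Yₖ: 0.1210, 0.2840, 0.4880, 0.6950, 1.0000
Σ (Xₖ−Xₖ₋₁)(Yₖ+Yₖ₋₁) = (1/5)(0.1210+0.0000) + (1/5)(0.2840+0.1210) + (1/5)(0.4880+0.2840) + (1/5)(0.6950+0.4880) + (1/5)(1.0000+0.6950)
  = 0.0242 + 0.0810 + 0.1544 + 0.2366 + 0.3390 = 0.8352
G = 1 − 0.8352 = 0.1648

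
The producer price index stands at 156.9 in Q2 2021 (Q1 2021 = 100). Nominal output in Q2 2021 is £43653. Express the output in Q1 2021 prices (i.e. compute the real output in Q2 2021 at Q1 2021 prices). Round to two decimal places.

27822.18

Real = Nominal ÷ (Index/100) = 43653 ÷ (156.9/100)
     = 43653 ÷ 1.569 = 27822.1797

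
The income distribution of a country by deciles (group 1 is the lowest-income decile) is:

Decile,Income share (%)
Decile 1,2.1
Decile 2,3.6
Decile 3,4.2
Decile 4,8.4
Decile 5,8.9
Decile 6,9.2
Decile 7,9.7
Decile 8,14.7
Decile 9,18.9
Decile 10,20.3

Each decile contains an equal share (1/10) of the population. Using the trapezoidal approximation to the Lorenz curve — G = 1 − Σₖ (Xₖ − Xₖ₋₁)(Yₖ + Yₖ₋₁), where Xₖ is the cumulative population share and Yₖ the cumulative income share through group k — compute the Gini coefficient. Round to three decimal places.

Cumulative income shares Yₖ: 0.0210, 0.0570, 0.0990, 0.1830, 0.2720, 0.3640, 0.4610, 0.6080, 0.7970, 1.0000
Σ (Xₖ−Xₖ₋₁)(Yₖ+Yₖ₋₁) = (1/10)(0.0210+0.0000) + (1/10)(0.0570+0.0210) + (1/10)(0.0990+0.0570) + (1/10)(0.1830+0.0990) + (1/10)(0.2720+0.1830) + (1/10)(0.3640+0.2720) + (1/10)(0.4610+0.3640) + (1/10)(0.6080+0.4610) + (1/10)(0.7970+0.6080) + (1/10)(1.0000+0.7970)
  = 0.0021 + 0.0078 + 0.0156 + 0.0282 + 0.0455 + 0.0636 + 0.0825 + 0.1069 + 0.1405 + 0.1797 = 0.6724
G = 1 − 0.6724 = 0.3276

0.328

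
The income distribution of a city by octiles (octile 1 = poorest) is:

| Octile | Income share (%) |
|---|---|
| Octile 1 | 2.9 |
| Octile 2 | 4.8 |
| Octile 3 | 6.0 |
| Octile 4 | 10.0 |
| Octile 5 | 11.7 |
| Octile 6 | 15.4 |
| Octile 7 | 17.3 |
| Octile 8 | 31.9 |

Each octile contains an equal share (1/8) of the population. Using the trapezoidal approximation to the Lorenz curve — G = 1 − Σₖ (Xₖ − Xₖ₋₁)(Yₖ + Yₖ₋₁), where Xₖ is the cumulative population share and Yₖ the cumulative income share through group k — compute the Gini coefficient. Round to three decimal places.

0.369

Cumulative income shares Yₖ: 0.0290, 0.0770, 0.1370, 0.2370, 0.3540, 0.5080, 0.6810, 1.0000
Σ (Xₖ−Xₖ₋₁)(Yₖ+Yₖ₋₁) = (1/8)(0.0290+0.0000) + (1/8)(0.0770+0.0290) + (1/8)(0.1370+0.0770) + (1/8)(0.2370+0.1370) + (1/8)(0.3540+0.2370) + (1/8)(0.5080+0.3540) + (1/8)(0.6810+0.5080) + (1/8)(1.0000+0.6810)
  = 0.0036 + 0.0132 + 0.0268 + 0.0467 + 0.0739 + 0.1077 + 0.1486 + 0.2101 = 0.6308
G = 1 − 0.6308 = 0.3692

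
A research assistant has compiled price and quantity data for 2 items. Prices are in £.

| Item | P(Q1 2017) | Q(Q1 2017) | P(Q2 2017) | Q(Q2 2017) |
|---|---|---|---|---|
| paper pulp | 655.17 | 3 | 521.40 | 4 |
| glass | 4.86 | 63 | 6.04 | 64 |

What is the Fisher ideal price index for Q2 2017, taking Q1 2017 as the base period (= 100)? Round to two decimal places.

Laspeyres component (base-period weights):
ΣP(Q2 2017)Q(Q1 2017) = 521.40×3 + 6.04×63 = 1564.2 + 380.52 = 1944.72
ΣP(Q1 2017)Q(Q1 2017) = 655.17×3 + 4.86×63 = 1965.51 + 306.18 = 2271.69
L = 1944.72 / 2271.69 × 100 = 85.6068
Paasche component (current-period weights):
ΣP(Q2 2017)Q(Q2 2017) = 521.40×4 + 6.04×64 = 2085.6 + 386.56 = 2472.16
ΣP(Q1 2017)Q(Q2 2017) = 655.17×4 + 4.86×64 = 2620.68 + 311.04 = 2931.72
P = 2472.16 / 2931.72 × 100 = 84.3246
Fisher = √(L × P) = √(85.6068 × 84.3246) = 84.9632

84.96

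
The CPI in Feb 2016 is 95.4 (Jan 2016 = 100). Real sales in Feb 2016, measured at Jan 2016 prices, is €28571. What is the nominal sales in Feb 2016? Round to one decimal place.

27256.7

Nominal = Real × (Index/100) = 28571 × (95.4/100)
        = 28571 × 0.954 = 27256.7340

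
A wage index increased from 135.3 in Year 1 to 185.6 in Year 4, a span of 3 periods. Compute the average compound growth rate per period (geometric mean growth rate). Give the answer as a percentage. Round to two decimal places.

11.11%

Growth factor = (185.6/135.3)^(1/3) = (1.371766)^(1/3) = 1.111118
Growth rate = 1.111118 − 1 = 0.111118 = 11.1118%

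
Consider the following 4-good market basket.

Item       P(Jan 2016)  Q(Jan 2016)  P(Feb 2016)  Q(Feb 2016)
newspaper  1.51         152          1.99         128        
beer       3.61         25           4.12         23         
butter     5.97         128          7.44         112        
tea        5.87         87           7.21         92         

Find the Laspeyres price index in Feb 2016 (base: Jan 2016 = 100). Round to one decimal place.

Laspeyres price index uses base-period quantities as weights.
ΣP(Feb 2016)·Q(Jan 2016) = 1.99×152 + 4.12×25 + 7.44×128 + 7.21×87 = 302.48 + 103 + 952.32 + 627.27 = 1985.07
ΣP(Jan 2016)·Q(Jan 2016) = 1.51×152 + 3.61×25 + 5.97×128 + 5.87×87 = 229.52 + 90.25 + 764.16 + 510.69 = 1594.62
Index = 1985.07 / 1594.62 × 100 = 124.4855

124.5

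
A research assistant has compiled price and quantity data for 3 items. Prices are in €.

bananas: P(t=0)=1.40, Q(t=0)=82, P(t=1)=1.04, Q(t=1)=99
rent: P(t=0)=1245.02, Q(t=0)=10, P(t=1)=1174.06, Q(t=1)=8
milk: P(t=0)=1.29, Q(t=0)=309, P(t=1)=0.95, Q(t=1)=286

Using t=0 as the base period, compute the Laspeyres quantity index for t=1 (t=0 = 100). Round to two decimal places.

80.75

Laspeyres quantity index uses base-period prices as weights.
ΣP(t=0)·Q(t=1) = 1.40×99 + 1245.02×8 + 1.29×286 = 138.6 + 9960.16 + 368.94 = 10467.7
ΣP(t=0)·Q(t=0) = 1.40×82 + 1245.02×10 + 1.29×309 = 114.8 + 12450.2 + 398.61 = 12963.61
Index = 10467.7 / 12963.61 × 100 = 80.7468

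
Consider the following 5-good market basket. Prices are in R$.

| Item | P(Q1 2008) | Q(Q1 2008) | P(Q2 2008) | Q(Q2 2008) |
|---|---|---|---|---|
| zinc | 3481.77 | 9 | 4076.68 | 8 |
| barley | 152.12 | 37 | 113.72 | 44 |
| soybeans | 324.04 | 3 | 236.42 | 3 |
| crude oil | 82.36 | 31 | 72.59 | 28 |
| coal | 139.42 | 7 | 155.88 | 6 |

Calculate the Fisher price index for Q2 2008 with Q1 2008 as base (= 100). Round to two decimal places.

Laspeyres component (base-period weights):
ΣP(Q2 2008)Q(Q1 2008) = 4076.68×9 + 113.72×37 + 236.42×3 + 72.59×31 + 155.88×7 = 36690.12 + 4207.64 + 709.26 + 2250.29 + 1091.16 = 44948.47
ΣP(Q1 2008)Q(Q1 2008) = 3481.77×9 + 152.12×37 + 324.04×3 + 82.36×31 + 139.42×7 = 31335.93 + 5628.44 + 972.12 + 2553.16 + 975.94 = 41465.59
L = 44948.47 / 41465.59 × 100 = 108.3994
Paasche component (current-period weights):
ΣP(Q2 2008)Q(Q2 2008) = 4076.68×8 + 113.72×44 + 236.42×3 + 72.59×28 + 155.88×6 = 32613.44 + 5003.68 + 709.26 + 2032.52 + 935.28 = 41294.18
ΣP(Q1 2008)Q(Q2 2008) = 3481.77×8 + 152.12×44 + 324.04×3 + 82.36×28 + 139.42×6 = 27854.16 + 6693.28 + 972.12 + 2306.08 + 836.52 = 38662.16
P = 41294.18 / 38662.16 × 100 = 106.8077
Fisher = √(L × P) = √(108.3994 × 106.8077) = 107.6007

107.60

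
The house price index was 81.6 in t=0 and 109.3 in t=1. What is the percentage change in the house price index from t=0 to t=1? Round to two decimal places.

Change = (109.3 − 81.6) / 81.6 × 100
       = 27.7 / 81.6 × 100 = 33.9461%

33.95%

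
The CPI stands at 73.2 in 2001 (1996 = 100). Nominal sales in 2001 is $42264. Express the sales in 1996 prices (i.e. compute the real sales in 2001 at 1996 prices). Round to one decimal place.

57737.7

Real = Nominal ÷ (Index/100) = 42264 ÷ (73.2/100)
     = 42264 ÷ 0.732 = 57737.7049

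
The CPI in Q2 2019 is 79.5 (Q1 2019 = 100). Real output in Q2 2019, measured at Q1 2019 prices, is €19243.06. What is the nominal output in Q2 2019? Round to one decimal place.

15298.2

Nominal = Real × (Index/100) = 19243.06 × (79.5/100)
        = 19243.06 × 0.795 = 15298.2327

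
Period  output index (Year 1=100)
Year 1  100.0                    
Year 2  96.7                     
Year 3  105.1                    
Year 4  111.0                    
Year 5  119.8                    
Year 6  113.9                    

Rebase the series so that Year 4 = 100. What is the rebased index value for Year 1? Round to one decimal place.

Rebased(Year 1) = 100.0 / 111.0 × 100 = 90.0901

90.1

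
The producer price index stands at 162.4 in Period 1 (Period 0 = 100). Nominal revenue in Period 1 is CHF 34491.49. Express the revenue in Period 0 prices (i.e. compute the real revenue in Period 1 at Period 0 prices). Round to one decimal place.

21238.6

Real = Nominal ÷ (Index/100) = 34491.49 ÷ (162.4/100)
     = 34491.49 ÷ 1.624 = 21238.6022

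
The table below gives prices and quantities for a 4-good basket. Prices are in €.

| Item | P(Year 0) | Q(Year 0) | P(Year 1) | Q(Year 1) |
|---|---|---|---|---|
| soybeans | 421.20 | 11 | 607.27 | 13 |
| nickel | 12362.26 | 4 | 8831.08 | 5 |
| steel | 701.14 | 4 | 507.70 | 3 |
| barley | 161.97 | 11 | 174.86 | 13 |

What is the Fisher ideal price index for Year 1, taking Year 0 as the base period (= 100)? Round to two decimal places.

78.22

Laspeyres component (base-period weights):
ΣP(Year 1)Q(Year 0) = 607.27×11 + 8831.08×4 + 507.70×4 + 174.86×11 = 6679.97 + 35324.32 + 2030.8 + 1923.46 = 45958.55
ΣP(Year 0)Q(Year 0) = 421.20×11 + 12362.26×4 + 701.14×4 + 161.97×11 = 4633.2 + 49449.04 + 2804.56 + 1781.67 = 58668.47
L = 45958.55 / 58668.47 × 100 = 78.3360
Paasche component (current-period weights):
ΣP(Year 1)Q(Year 1) = 607.27×13 + 8831.08×5 + 507.70×3 + 174.86×13 = 7894.51 + 44155.4 + 1523.1 + 2273.18 = 55846.19
ΣP(Year 0)Q(Year 1) = 421.20×13 + 12362.26×5 + 701.14×3 + 161.97×13 = 5475.6 + 61811.3 + 2103.42 + 2105.61 = 71495.93
P = 55846.19 / 71495.93 × 100 = 78.1110
Fisher = √(L × P) = √(78.3360 × 78.1110) = 78.2234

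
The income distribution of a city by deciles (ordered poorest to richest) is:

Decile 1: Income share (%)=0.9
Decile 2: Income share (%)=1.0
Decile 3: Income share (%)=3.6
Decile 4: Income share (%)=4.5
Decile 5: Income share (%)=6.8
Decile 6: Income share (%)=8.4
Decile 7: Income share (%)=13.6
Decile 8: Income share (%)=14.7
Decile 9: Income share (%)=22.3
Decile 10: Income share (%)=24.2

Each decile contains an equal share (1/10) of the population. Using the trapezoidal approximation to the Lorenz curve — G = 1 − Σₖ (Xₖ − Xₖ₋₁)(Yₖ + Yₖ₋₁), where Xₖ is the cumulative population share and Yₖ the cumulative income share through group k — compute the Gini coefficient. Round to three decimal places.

0.443

Cumulative income shares Yₖ: 0.0090, 0.0190, 0.0550, 0.1000, 0.1680, 0.2520, 0.3880, 0.5350, 0.7580, 1.0000
Σ (Xₖ−Xₖ₋₁)(Yₖ+Yₖ₋₁) = (1/10)(0.0090+0.0000) + (1/10)(0.0190+0.0090) + (1/10)(0.0550+0.0190) + (1/10)(0.1000+0.0550) + (1/10)(0.1680+0.1000) + (1/10)(0.2520+0.1680) + (1/10)(0.3880+0.2520) + (1/10)(0.5350+0.3880) + (1/10)(0.7580+0.5350) + (1/10)(1.0000+0.7580)
  = 0.0009 + 0.0028 + 0.0074 + 0.0155 + 0.0268 + 0.0420 + 0.0640 + 0.0923 + 0.1293 + 0.1758 = 0.5568
G = 1 − 0.5568 = 0.4432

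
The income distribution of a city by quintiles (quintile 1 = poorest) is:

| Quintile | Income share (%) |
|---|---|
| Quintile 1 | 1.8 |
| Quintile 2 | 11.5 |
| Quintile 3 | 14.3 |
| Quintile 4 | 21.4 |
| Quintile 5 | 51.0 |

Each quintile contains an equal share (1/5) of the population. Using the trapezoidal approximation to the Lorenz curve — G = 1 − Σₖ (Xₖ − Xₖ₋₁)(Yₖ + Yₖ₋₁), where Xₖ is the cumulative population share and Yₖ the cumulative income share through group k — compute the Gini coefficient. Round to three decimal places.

0.433

Cumulative income shares Yₖ: 0.0180, 0.1330, 0.2760, 0.4900, 1.0000
Σ (Xₖ−Xₖ₋₁)(Yₖ+Yₖ₋₁) = (1/5)(0.0180+0.0000) + (1/5)(0.1330+0.0180) + (1/5)(0.2760+0.1330) + (1/5)(0.4900+0.2760) + (1/5)(1.0000+0.4900)
  = 0.0036 + 0.0302 + 0.0818 + 0.1532 + 0.2980 = 0.5668
G = 1 − 0.5668 = 0.4332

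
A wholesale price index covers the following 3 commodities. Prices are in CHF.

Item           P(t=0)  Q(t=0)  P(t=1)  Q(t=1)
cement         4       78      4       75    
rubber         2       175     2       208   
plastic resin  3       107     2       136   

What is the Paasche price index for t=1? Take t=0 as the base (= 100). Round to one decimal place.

Paasche price index uses current-period quantities as weights.
ΣP(t=1)·Q(t=1) = 4×75 + 2×208 + 2×136 = 300 + 416 + 272 = 988
ΣP(t=0)·Q(t=1) = 4×75 + 2×208 + 3×136 = 300 + 416 + 408 = 1124
Index = 988 / 1124 × 100 = 87.9004

87.9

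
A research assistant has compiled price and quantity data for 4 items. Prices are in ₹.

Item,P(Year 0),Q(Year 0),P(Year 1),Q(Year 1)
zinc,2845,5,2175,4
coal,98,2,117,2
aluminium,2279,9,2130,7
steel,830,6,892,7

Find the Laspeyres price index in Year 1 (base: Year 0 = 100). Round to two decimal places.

Laspeyres price index uses base-period quantities as weights.
ΣP(Year 1)·Q(Year 0) = 2175×5 + 117×2 + 2130×9 + 892×6 = 10875 + 234 + 19170 + 5352 = 35631
ΣP(Year 0)·Q(Year 0) = 2845×5 + 98×2 + 2279×9 + 830×6 = 14225 + 196 + 20511 + 4980 = 39912
Index = 35631 / 39912 × 100 = 89.2739

89.27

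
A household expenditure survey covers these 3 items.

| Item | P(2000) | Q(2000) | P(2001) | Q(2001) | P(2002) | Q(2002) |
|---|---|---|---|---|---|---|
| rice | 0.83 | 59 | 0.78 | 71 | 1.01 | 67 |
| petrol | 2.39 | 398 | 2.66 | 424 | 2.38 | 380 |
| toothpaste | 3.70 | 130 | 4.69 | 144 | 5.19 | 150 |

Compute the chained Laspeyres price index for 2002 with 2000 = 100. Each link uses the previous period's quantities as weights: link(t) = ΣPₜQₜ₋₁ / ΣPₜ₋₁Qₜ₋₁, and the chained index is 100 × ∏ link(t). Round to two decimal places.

113.85

Link 2000→2001:
ΣP(2001)Q(2000) = 0.78×59 + 2.66×398 + 4.69×130 = 46.02 + 1058.68 + 609.7 = 1714.4
ΣP(2000)Q(2000) = 0.83×59 + 2.39×398 + 3.70×130 = 48.97 + 951.22 + 481 = 1481.19
link = 1714.4/1481.19 = 1.157448
Link 2001→2002:
ΣP(2002)Q(2001) = 1.01×71 + 2.38×424 + 5.19×144 = 71.71 + 1009.12 + 747.36 = 1828.19
ΣP(2001)Q(2001) = 0.78×71 + 2.66×424 + 4.69×144 = 55.38 + 1127.84 + 675.36 = 1858.58
link = 1828.19/1858.58 = 0.983649
Chained index = 100 × 1.157448 × 0.983649 = 113.8522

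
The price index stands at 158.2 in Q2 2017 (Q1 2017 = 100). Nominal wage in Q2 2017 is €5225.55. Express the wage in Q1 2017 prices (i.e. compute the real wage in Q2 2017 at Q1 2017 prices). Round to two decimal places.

3303.13

Real = Nominal ÷ (Index/100) = 5225.55 ÷ (158.2/100)
     = 5225.55 ÷ 1.582 = 3303.1290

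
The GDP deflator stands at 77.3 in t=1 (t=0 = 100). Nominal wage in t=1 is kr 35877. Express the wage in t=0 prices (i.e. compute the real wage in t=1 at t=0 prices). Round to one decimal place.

46412.7

Real = Nominal ÷ (Index/100) = 35877 ÷ (77.3/100)
     = 35877 ÷ 0.773 = 46412.6779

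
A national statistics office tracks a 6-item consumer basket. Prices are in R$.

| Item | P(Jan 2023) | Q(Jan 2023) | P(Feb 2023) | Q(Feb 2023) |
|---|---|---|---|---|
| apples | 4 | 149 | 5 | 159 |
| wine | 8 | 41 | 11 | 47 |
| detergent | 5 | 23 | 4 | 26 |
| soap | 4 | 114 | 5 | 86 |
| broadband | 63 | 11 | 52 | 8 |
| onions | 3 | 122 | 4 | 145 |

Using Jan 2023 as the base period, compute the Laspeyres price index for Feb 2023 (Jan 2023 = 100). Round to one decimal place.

Laspeyres price index uses base-period quantities as weights.
ΣP(Feb 2023)·Q(Jan 2023) = 5×149 + 11×41 + 4×23 + 5×114 + 52×11 + 4×122 = 745 + 451 + 92 + 570 + 572 + 488 = 2918
ΣP(Jan 2023)·Q(Jan 2023) = 4×149 + 8×41 + 5×23 + 4×114 + 63×11 + 3×122 = 596 + 328 + 115 + 456 + 693 + 366 = 2554
Index = 2918 / 2554 × 100 = 114.2522

114.3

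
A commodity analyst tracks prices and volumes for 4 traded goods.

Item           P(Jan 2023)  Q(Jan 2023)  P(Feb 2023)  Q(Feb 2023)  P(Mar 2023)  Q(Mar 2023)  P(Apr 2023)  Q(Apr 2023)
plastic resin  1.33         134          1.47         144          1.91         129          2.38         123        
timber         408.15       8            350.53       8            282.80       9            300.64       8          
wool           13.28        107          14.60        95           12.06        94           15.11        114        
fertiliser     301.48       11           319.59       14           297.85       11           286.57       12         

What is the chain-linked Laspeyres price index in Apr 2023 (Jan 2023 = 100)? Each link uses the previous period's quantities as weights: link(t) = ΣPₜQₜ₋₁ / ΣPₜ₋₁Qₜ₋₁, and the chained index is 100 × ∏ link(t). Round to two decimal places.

92.02

Link Jan 2023→Feb 2023:
ΣP(Feb 2023)Q(Jan 2023) = 1.47×134 + 350.53×8 + 14.60×107 + 319.59×11 = 196.98 + 2804.24 + 1562.2 + 3515.49 = 8078.91
ΣP(Jan 2023)Q(Jan 2023) = 1.33×134 + 408.15×8 + 13.28×107 + 301.48×11 = 178.22 + 3265.2 + 1420.96 + 3316.28 = 8180.66
link = 8078.91/8180.66 = 0.987562
Link Feb 2023→Mar 2023:
ΣP(Mar 2023)Q(Feb 2023) = 1.91×144 + 282.80×8 + 12.06×95 + 297.85×14 = 275.04 + 2262.4 + 1145.7 + 4169.9 = 7853.04
ΣP(Feb 2023)Q(Feb 2023) = 1.47×144 + 350.53×8 + 14.60×95 + 319.59×14 = 211.68 + 2804.24 + 1387 + 4474.26 = 8877.18
link = 7853.04/8877.18 = 0.884632
Link Mar 2023→Apr 2023:
ΣP(Apr 2023)Q(Mar 2023) = 2.38×129 + 300.64×9 + 15.11×94 + 286.57×11 = 307.02 + 2705.76 + 1420.34 + 3152.27 = 7585.39
ΣP(Mar 2023)Q(Mar 2023) = 1.91×129 + 282.80×9 + 12.06×94 + 297.85×11 = 246.39 + 2545.2 + 1133.64 + 3276.35 = 7201.58
link = 7585.39/7201.58 = 1.053295
Chained index = 100 × 0.987562 × 0.884632 × 1.053295 = 92.0190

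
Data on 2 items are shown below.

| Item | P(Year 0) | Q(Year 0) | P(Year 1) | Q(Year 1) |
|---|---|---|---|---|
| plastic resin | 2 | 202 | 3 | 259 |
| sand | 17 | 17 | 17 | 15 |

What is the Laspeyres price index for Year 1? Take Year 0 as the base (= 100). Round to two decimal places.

Laspeyres price index uses base-period quantities as weights.
ΣP(Year 1)·Q(Year 0) = 3×202 + 17×17 = 606 + 289 = 895
ΣP(Year 0)·Q(Year 0) = 2×202 + 17×17 = 404 + 289 = 693
Index = 895 / 693 × 100 = 129.1486

129.15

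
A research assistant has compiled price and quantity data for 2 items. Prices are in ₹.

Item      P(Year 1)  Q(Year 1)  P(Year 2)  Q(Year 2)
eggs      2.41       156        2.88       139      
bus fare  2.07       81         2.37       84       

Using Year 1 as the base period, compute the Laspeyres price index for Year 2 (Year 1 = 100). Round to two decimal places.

117.96

Laspeyres price index uses base-period quantities as weights.
ΣP(Year 2)·Q(Year 1) = 2.88×156 + 2.37×81 = 449.28 + 191.97 = 641.25
ΣP(Year 1)·Q(Year 1) = 2.41×156 + 2.07×81 = 375.96 + 167.67 = 543.63
Index = 641.25 / 543.63 × 100 = 117.9571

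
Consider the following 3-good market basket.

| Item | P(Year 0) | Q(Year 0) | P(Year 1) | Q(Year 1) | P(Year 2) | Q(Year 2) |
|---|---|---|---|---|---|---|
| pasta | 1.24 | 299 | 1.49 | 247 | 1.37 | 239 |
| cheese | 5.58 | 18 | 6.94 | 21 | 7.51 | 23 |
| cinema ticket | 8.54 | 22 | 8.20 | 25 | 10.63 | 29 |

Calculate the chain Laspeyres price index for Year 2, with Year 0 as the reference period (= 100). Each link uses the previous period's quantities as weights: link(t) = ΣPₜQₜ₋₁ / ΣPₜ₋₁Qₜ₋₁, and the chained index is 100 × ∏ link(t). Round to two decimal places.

Link Year 0→Year 1:
ΣP(Year 1)Q(Year 0) = 1.49×299 + 6.94×18 + 8.20×22 = 445.51 + 124.92 + 180.4 = 750.83
ΣP(Year 0)Q(Year 0) = 1.24×299 + 5.58×18 + 8.54×22 = 370.76 + 100.44 + 187.88 = 659.08
link = 750.83/659.08 = 1.139209
Link Year 1→Year 2:
ΣP(Year 2)Q(Year 1) = 1.37×247 + 7.51×21 + 10.63×25 = 338.39 + 157.71 + 265.75 = 761.85
ΣP(Year 1)Q(Year 1) = 1.49×247 + 6.94×21 + 8.20×25 = 368.03 + 145.74 + 205 = 718.77
link = 761.85/718.77 = 1.059936
Chained index = 100 × 1.139209 × 1.059936 = 120.7489

120.75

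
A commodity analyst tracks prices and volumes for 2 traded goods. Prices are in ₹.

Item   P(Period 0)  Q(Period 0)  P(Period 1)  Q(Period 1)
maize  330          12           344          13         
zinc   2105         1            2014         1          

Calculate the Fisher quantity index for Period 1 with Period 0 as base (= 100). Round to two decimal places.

105.52

Laspeyres component (base-period weights):
ΣP(Period 0)Q(Period 1) = 330×13 + 2105×1 = 4290 + 2105 = 6395
ΣP(Period 0)Q(Period 0) = 330×12 + 2105×1 = 3960 + 2105 = 6065
L = 6395 / 6065 × 100 = 105.4411
Paasche component (current-period weights):
ΣP(Period 1)Q(Period 1) = 344×13 + 2014×1 = 4472 + 2014 = 6486
ΣP(Period 1)Q(Period 0) = 344×12 + 2014×1 = 4128 + 2014 = 6142
P = 6486 / 6142 × 100 = 105.6008
Fisher = √(L × P) = √(105.4411 × 105.6008) = 105.5209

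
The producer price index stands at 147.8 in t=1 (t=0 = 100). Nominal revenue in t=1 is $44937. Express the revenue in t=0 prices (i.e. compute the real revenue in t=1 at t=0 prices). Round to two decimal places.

Real = Nominal ÷ (Index/100) = 44937 ÷ (147.8/100)
     = 44937 ÷ 1.478 = 30403.9242

30403.92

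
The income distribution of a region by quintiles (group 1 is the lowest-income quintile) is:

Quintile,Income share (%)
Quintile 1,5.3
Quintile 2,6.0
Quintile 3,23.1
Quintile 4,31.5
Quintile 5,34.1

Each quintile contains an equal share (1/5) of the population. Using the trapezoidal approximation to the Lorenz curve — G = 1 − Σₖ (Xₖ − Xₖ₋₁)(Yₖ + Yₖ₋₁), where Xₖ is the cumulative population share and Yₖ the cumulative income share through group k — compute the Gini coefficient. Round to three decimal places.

Cumulative income shares Yₖ: 0.0530, 0.1130, 0.3440, 0.6590, 1.0000
Σ (Xₖ−Xₖ₋₁)(Yₖ+Yₖ₋₁) = (1/5)(0.0530+0.0000) + (1/5)(0.1130+0.0530) + (1/5)(0.3440+0.1130) + (1/5)(0.6590+0.3440) + (1/5)(1.0000+0.6590)
  = 0.0106 + 0.0332 + 0.0914 + 0.2006 + 0.3318 = 0.6676
G = 1 − 0.6676 = 0.3324

0.332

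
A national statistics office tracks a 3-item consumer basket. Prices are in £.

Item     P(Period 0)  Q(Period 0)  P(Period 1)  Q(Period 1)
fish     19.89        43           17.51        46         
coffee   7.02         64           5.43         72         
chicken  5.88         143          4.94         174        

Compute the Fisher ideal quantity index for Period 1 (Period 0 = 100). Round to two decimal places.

113.84

Laspeyres component (base-period weights):
ΣP(Period 0)Q(Period 1) = 19.89×46 + 7.02×72 + 5.88×174 = 914.94 + 505.44 + 1023.12 = 2443.5
ΣP(Period 0)Q(Period 0) = 19.89×43 + 7.02×64 + 5.88×143 = 855.27 + 449.28 + 840.84 = 2145.39
L = 2443.5 / 2145.39 × 100 = 113.8954
Paasche component (current-period weights):
ΣP(Period 1)Q(Period 1) = 17.51×46 + 5.43×72 + 4.94×174 = 805.46 + 390.96 + 859.56 = 2055.98
ΣP(Period 1)Q(Period 0) = 17.51×43 + 5.43×64 + 4.94×143 = 752.93 + 347.52 + 706.42 = 1806.87
P = 2055.98 / 1806.87 × 100 = 113.7868
Fisher = √(L × P) = √(113.8954 × 113.7868) = 113.8411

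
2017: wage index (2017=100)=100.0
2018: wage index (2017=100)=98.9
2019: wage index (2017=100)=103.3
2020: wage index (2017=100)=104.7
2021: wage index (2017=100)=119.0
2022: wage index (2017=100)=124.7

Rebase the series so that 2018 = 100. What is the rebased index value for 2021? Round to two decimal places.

Rebased(2021) = 119.0 / 98.9 × 100 = 120.3236

120.32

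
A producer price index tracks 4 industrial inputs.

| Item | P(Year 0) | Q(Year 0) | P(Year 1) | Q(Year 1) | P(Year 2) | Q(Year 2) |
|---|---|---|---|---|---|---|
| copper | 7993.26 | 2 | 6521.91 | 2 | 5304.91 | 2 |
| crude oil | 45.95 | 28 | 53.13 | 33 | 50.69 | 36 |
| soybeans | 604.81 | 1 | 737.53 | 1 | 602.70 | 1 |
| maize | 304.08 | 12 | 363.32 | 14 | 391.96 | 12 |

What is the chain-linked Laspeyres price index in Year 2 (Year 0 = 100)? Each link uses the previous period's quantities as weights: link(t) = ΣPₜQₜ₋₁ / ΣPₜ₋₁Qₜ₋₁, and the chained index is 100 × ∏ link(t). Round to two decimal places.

Link Year 0→Year 1:
ΣP(Year 1)Q(Year 0) = 6521.91×2 + 53.13×28 + 737.53×1 + 363.32×12 = 13043.82 + 1487.64 + 737.53 + 4359.84 = 19628.83
ΣP(Year 0)Q(Year 0) = 7993.26×2 + 45.95×28 + 604.81×1 + 304.08×12 = 15986.52 + 1286.6 + 604.81 + 3648.96 = 21526.89
link = 19628.83/21526.89 = 0.911828
Link Year 1→Year 2:
ΣP(Year 2)Q(Year 1) = 5304.91×2 + 50.69×33 + 602.70×1 + 391.96×14 = 10609.82 + 1672.77 + 602.7 + 5487.44 = 18372.73
ΣP(Year 1)Q(Year 1) = 6521.91×2 + 53.13×33 + 737.53×1 + 363.32×14 = 13043.82 + 1753.29 + 737.53 + 5086.48 = 20621.12
link = 18372.73/20621.12 = 0.890967
Chained index = 100 × 0.911828 × 0.890967 = 81.2409

81.24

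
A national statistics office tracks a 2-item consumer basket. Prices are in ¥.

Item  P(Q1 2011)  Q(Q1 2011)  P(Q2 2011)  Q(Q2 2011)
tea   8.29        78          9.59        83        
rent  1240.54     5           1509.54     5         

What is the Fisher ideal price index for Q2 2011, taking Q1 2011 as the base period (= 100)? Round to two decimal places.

Laspeyres component (base-period weights):
ΣP(Q2 2011)Q(Q1 2011) = 9.59×78 + 1509.54×5 = 748.02 + 7547.7 = 8295.72
ΣP(Q1 2011)Q(Q1 2011) = 8.29×78 + 1240.54×5 = 646.62 + 6202.7 = 6849.32
L = 8295.72 / 6849.32 × 100 = 121.1174
Paasche component (current-period weights):
ΣP(Q2 2011)Q(Q2 2011) = 9.59×83 + 1509.54×5 = 795.97 + 7547.7 = 8343.67
ΣP(Q1 2011)Q(Q2 2011) = 8.29×83 + 1240.54×5 = 688.07 + 6202.7 = 6890.77
P = 8343.67 / 6890.77 × 100 = 121.0847
Fisher = √(L × P) = √(121.1174 × 121.0847) = 121.1011

121.10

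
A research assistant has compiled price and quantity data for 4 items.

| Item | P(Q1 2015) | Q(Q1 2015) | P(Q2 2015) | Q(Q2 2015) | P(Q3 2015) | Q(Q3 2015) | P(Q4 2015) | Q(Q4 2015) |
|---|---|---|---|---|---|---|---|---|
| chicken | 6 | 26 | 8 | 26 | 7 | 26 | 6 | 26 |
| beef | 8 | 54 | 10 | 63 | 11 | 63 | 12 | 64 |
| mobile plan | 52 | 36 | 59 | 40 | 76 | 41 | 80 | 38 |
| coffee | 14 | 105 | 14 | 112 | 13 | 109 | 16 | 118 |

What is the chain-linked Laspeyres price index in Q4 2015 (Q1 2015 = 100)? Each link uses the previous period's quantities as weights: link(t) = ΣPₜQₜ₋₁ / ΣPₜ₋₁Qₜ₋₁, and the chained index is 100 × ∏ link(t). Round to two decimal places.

136.66

Link Q1 2015→Q2 2015:
ΣP(Q2 2015)Q(Q1 2015) = 8×26 + 10×54 + 59×36 + 14×105 = 208 + 540 + 2124 + 1470 = 4342
ΣP(Q1 2015)Q(Q1 2015) = 6×26 + 8×54 + 52×36 + 14×105 = 156 + 432 + 1872 + 1470 = 3930
link = 4342/3930 = 1.104835
Link Q2 2015→Q3 2015:
ΣP(Q3 2015)Q(Q2 2015) = 7×26 + 11×63 + 76×40 + 13×112 = 182 + 693 + 3040 + 1456 = 5371
ΣP(Q2 2015)Q(Q2 2015) = 8×26 + 10×63 + 59×40 + 14×112 = 208 + 630 + 2360 + 1568 = 4766
link = 5371/4766 = 1.126941
Link Q3 2015→Q4 2015:
ΣP(Q4 2015)Q(Q3 2015) = 6×26 + 12×63 + 80×41 + 16×109 = 156 + 756 + 3280 + 1744 = 5936
ΣP(Q3 2015)Q(Q3 2015) = 7×26 + 11×63 + 76×41 + 13×109 = 182 + 693 + 3116 + 1417 = 5408
link = 5936/5408 = 1.097633
Chained index = 100 × 1.104835 × 1.126941 × 1.097633 = 136.6645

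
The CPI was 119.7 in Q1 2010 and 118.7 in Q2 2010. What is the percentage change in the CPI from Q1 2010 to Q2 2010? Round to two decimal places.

-0.84%

Change = (118.7 − 119.7) / 119.7 × 100
       = -1.0 / 119.7 × 100 = -0.8354%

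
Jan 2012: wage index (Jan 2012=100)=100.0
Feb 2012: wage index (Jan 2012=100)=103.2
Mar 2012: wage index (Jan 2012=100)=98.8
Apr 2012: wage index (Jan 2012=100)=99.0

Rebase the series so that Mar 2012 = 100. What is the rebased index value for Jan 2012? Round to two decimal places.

101.21

Rebased(Jan 2012) = 100.0 / 98.8 × 100 = 101.2146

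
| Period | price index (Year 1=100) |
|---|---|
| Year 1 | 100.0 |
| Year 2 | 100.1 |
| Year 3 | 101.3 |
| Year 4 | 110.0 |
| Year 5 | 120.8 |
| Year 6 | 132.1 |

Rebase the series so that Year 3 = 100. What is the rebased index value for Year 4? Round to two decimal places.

Rebased(Year 4) = 110.0 / 101.3 × 100 = 108.5884

108.59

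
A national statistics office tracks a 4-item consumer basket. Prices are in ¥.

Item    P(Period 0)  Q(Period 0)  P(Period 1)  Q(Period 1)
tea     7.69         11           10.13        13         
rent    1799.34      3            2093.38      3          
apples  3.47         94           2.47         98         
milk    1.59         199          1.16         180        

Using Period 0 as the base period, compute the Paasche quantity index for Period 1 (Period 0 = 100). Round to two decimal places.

100.12

Paasche quantity index uses current-period prices as weights.
ΣP(Period 1)·Q(Period 1) = 10.13×13 + 2093.38×3 + 2.47×98 + 1.16×180 = 131.69 + 6280.14 + 242.06 + 208.8 = 6862.69
ΣP(Period 1)·Q(Period 0) = 10.13×11 + 2093.38×3 + 2.47×94 + 1.16×199 = 111.43 + 6280.14 + 232.18 + 230.84 = 6854.59
Index = 6862.69 / 6854.59 × 100 = 100.1182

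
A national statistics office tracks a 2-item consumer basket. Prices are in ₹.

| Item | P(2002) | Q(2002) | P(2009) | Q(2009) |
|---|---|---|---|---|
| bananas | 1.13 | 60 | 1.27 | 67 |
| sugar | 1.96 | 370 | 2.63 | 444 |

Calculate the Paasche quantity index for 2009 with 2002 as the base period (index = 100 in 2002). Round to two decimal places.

Paasche quantity index uses current-period prices as weights.
ΣP(2009)·Q(2009) = 1.27×67 + 2.63×444 = 85.09 + 1167.72 = 1252.81
ΣP(2009)·Q(2002) = 1.27×60 + 2.63×370 = 76.2 + 973.1 = 1049.3
Index = 1252.81 / 1049.3 × 100 = 119.3948

119.39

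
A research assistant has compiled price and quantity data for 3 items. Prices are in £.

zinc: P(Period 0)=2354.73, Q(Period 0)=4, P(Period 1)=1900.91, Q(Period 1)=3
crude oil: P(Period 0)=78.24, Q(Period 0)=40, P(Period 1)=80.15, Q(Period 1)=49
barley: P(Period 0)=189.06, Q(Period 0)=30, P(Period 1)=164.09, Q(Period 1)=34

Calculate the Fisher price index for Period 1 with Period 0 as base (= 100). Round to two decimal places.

Laspeyres component (base-period weights):
ΣP(Period 1)Q(Period 0) = 1900.91×4 + 80.15×40 + 164.09×30 = 7603.64 + 3206 + 4922.7 = 15732.34
ΣP(Period 0)Q(Period 0) = 2354.73×4 + 78.24×40 + 189.06×30 = 9418.92 + 3129.6 + 5671.8 = 18220.32
L = 15732.34 / 18220.32 × 100 = 86.3450
Paasche component (current-period weights):
ΣP(Period 1)Q(Period 1) = 1900.91×3 + 80.15×49 + 164.09×34 = 5702.73 + 3927.35 + 5579.06 = 15209.14
ΣP(Period 0)Q(Period 1) = 2354.73×3 + 78.24×49 + 189.06×34 = 7064.19 + 3833.76 + 6428.04 = 17325.99
P = 15209.14 / 17325.99 × 100 = 87.7822
Fisher = √(L × P) = √(86.3450 × 87.7822) = 87.0607

87.06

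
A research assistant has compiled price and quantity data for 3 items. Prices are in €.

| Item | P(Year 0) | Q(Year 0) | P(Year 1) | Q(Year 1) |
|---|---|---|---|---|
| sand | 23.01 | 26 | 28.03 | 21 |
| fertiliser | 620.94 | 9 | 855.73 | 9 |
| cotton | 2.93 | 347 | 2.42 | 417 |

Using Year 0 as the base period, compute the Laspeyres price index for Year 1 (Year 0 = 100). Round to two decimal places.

Laspeyres price index uses base-period quantities as weights.
ΣP(Year 1)·Q(Year 0) = 28.03×26 + 855.73×9 + 2.42×347 = 728.78 + 7701.57 + 839.74 = 9270.09
ΣP(Year 0)·Q(Year 0) = 23.01×26 + 620.94×9 + 2.93×347 = 598.26 + 5588.46 + 1016.71 = 7203.43
Index = 9270.09 / 7203.43 × 100 = 128.6899

128.69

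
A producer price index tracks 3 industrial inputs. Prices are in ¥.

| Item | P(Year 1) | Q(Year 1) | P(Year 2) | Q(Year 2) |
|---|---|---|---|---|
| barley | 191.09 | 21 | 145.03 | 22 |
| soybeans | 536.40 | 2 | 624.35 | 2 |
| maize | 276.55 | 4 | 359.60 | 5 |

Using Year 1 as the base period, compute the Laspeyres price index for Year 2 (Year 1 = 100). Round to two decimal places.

92.58

Laspeyres price index uses base-period quantities as weights.
ΣP(Year 2)·Q(Year 1) = 145.03×21 + 624.35×2 + 359.60×4 = 3045.63 + 1248.7 + 1438.4 = 5732.73
ΣP(Year 1)·Q(Year 1) = 191.09×21 + 536.40×2 + 276.55×4 = 4012.89 + 1072.8 + 1106.2 = 6191.89
Index = 5732.73 / 6191.89 × 100 = 92.5845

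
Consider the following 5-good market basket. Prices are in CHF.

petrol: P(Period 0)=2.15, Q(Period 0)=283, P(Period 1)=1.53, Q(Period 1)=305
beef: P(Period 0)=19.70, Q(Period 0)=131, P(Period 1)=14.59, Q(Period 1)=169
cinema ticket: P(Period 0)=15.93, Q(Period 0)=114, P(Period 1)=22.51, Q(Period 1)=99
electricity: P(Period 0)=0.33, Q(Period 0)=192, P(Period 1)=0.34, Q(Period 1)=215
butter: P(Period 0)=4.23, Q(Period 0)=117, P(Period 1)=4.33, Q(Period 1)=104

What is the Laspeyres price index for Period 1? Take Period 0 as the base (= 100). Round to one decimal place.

98.5

Laspeyres price index uses base-period quantities as weights.
ΣP(Period 1)·Q(Period 0) = 1.53×283 + 14.59×131 + 22.51×114 + 0.34×192 + 4.33×117 = 432.99 + 1911.29 + 2566.14 + 65.28 + 506.61 = 5482.31
ΣP(Period 0)·Q(Period 0) = 2.15×283 + 19.70×131 + 15.93×114 + 0.33×192 + 4.23×117 = 608.45 + 2580.7 + 1816.02 + 63.36 + 494.91 = 5563.44
Index = 5482.31 / 5563.44 × 100 = 98.5417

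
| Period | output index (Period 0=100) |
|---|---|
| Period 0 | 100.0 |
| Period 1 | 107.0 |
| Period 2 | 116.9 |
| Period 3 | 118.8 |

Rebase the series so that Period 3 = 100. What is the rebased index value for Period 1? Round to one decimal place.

Rebased(Period 1) = 107.0 / 118.8 × 100 = 90.0673

90.1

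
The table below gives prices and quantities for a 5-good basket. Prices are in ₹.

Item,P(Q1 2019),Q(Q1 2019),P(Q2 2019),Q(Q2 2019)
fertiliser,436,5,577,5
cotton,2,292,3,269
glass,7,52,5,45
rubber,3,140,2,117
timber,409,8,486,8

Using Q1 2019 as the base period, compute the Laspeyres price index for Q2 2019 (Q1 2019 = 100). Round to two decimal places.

120.07

Laspeyres price index uses base-period quantities as weights.
ΣP(Q2 2019)·Q(Q1 2019) = 577×5 + 3×292 + 5×52 + 2×140 + 486×8 = 2885 + 876 + 260 + 280 + 3888 = 8189
ΣP(Q1 2019)·Q(Q1 2019) = 436×5 + 2×292 + 7×52 + 3×140 + 409×8 = 2180 + 584 + 364 + 420 + 3272 = 6820
Index = 8189 / 6820 × 100 = 120.0733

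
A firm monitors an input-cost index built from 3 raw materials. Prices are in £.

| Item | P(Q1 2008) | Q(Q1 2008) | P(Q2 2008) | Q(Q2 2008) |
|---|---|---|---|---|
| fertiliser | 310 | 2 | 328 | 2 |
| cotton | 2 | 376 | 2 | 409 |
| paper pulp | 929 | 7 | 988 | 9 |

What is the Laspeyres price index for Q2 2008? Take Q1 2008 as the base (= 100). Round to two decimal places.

105.70

Laspeyres price index uses base-period quantities as weights.
ΣP(Q2 2008)·Q(Q1 2008) = 328×2 + 2×376 + 988×7 = 656 + 752 + 6916 = 8324
ΣP(Q1 2008)·Q(Q1 2008) = 310×2 + 2×376 + 929×7 = 620 + 752 + 6503 = 7875
Index = 8324 / 7875 × 100 = 105.7016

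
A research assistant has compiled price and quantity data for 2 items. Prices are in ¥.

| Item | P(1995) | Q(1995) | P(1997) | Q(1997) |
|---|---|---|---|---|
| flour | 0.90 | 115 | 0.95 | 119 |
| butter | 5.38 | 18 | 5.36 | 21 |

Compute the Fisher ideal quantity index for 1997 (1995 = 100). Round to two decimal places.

Laspeyres component (base-period weights):
ΣP(1995)Q(1997) = 0.90×119 + 5.38×21 = 107.1 + 112.98 = 220.08
ΣP(1995)Q(1995) = 0.90×115 + 5.38×18 = 103.5 + 96.84 = 200.34
L = 220.08 / 200.34 × 100 = 109.8532
Paasche component (current-period weights):
ΣP(1997)Q(1997) = 0.95×119 + 5.36×21 = 113.05 + 112.56 = 225.61
ΣP(1997)Q(1995) = 0.95×115 + 5.36×18 = 109.25 + 96.48 = 205.73
P = 225.61 / 205.73 × 100 = 109.6632
Fisher = √(L × P) = √(109.8532 × 109.6632) = 109.7582

109.76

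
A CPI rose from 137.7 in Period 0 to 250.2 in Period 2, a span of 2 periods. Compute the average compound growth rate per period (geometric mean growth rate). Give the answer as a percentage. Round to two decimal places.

34.80%

Growth factor = (250.2/137.7)^(1/2) = (1.816993)^(1/2) = 1.347959
Growth rate = 1.347959 − 1 = 0.347959 = 34.7959%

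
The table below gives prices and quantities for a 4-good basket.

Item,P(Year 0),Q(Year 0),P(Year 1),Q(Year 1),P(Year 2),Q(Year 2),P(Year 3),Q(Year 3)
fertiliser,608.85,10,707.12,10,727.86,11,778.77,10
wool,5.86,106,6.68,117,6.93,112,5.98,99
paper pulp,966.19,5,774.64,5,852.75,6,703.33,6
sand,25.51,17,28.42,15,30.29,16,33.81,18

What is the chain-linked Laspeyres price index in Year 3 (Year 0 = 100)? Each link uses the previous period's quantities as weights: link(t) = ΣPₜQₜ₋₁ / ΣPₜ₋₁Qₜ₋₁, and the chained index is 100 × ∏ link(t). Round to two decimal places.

Link Year 0→Year 1:
ΣP(Year 1)Q(Year 0) = 707.12×10 + 6.68×106 + 774.64×5 + 28.42×17 = 7071.2 + 708.08 + 3873.2 + 483.14 = 12135.62
ΣP(Year 0)Q(Year 0) = 608.85×10 + 5.86×106 + 966.19×5 + 25.51×17 = 6088.5 + 621.16 + 4830.95 + 433.67 = 11974.28
link = 12135.62/11974.28 = 1.013474
Link Year 1→Year 2:
ΣP(Year 2)Q(Year 1) = 727.86×10 + 6.93×117 + 852.75×5 + 30.29×15 = 7278.6 + 810.81 + 4263.75 + 454.35 = 12807.51
ΣP(Year 1)Q(Year 1) = 707.12×10 + 6.68×117 + 774.64×5 + 28.42×15 = 7071.2 + 781.56 + 3873.2 + 426.3 = 12152.26
link = 12807.51/12152.26 = 1.053920
Link Year 2→Year 3:
ΣP(Year 3)Q(Year 2) = 778.77×11 + 5.98×112 + 703.33×6 + 33.81×16 = 8566.47 + 669.76 + 4219.98 + 540.96 = 13997.17
ΣP(Year 2)Q(Year 2) = 727.86×11 + 6.93×112 + 852.75×6 + 30.29×16 = 8006.46 + 776.16 + 5116.5 + 484.64 = 14383.76
link = 13997.17/14383.76 = 0.973123
Chained index = 100 × 1.013474 × 1.053920 × 0.973123 = 103.9413

103.94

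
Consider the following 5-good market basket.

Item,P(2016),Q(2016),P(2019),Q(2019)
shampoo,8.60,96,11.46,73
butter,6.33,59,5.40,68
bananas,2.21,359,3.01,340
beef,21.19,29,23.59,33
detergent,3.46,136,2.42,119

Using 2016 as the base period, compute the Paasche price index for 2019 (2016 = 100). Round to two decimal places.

Paasche price index uses current-period quantities as weights.
ΣP(2019)·Q(2019) = 11.46×73 + 5.40×68 + 3.01×340 + 23.59×33 + 2.42×119 = 836.58 + 367.2 + 1023.4 + 778.47 + 287.98 = 3293.63
ΣP(2016)·Q(2019) = 8.60×73 + 6.33×68 + 2.21×340 + 21.19×33 + 3.46×119 = 627.8 + 430.44 + 751.4 + 699.27 + 411.74 = 2920.65
Index = 3293.63 / 2920.65 × 100 = 112.7704

112.77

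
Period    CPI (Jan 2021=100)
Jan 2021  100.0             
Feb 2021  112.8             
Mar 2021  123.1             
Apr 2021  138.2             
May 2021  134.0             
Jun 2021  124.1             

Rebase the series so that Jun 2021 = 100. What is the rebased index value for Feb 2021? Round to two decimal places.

Rebased(Feb 2021) = 112.8 / 124.1 × 100 = 90.8944

90.89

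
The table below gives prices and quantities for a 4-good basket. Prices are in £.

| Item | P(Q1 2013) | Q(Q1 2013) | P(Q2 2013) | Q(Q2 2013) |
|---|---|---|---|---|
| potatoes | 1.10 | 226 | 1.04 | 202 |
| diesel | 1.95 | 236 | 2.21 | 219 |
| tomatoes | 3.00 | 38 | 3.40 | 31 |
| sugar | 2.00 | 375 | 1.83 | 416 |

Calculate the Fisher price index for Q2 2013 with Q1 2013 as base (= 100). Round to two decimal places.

Laspeyres component (base-period weights):
ΣP(Q2 2013)Q(Q1 2013) = 1.04×226 + 2.21×236 + 3.40×38 + 1.83×375 = 235.04 + 521.56 + 129.2 + 686.25 = 1572.05
ΣP(Q1 2013)Q(Q1 2013) = 1.10×226 + 1.95×236 + 3.00×38 + 2.00×375 = 248.6 + 460.2 + 114 + 750 = 1572.8
L = 1572.05 / 1572.8 × 100 = 99.9523
Paasche component (current-period weights):
ΣP(Q2 2013)Q(Q2 2013) = 1.04×202 + 2.21×219 + 3.40×31 + 1.83×416 = 210.08 + 483.99 + 105.4 + 761.28 = 1560.75
ΣP(Q1 2013)Q(Q2 2013) = 1.10×202 + 1.95×219 + 3.00×31 + 2.00×416 = 222.2 + 427.05 + 93 + 832 = 1574.25
P = 1560.75 / 1574.25 × 100 = 99.1424
Fisher = √(L × P) = √(99.9523 × 99.1424) = 99.5466

99.55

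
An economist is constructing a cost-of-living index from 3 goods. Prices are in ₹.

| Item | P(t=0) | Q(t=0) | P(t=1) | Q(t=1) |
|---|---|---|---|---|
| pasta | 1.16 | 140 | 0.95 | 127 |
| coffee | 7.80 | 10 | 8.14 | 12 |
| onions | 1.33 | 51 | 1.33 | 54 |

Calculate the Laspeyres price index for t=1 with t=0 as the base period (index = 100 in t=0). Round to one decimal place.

Laspeyres price index uses base-period quantities as weights.
ΣP(t=1)·Q(t=0) = 0.95×140 + 8.14×10 + 1.33×51 = 133 + 81.4 + 67.83 = 282.23
ΣP(t=0)·Q(t=0) = 1.16×140 + 7.80×10 + 1.33×51 = 162.4 + 78 + 67.83 = 308.23
Index = 282.23 / 308.23 × 100 = 91.5647

91.6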